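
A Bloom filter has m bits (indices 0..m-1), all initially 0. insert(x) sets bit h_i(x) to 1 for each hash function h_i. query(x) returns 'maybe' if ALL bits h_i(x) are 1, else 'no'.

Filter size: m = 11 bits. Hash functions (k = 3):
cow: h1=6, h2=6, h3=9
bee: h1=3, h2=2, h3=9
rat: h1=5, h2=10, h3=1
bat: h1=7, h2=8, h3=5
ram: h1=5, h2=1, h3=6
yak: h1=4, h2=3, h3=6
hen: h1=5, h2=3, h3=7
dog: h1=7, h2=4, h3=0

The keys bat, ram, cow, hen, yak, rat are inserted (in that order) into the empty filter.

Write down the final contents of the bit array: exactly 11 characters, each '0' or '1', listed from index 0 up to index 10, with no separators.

Start: bits=00000000000
After insert 'bat': sets bits 5 7 8 -> bits=00000101100
After insert 'ram': sets bits 1 5 6 -> bits=01000111100
After insert 'cow': sets bits 6 9 -> bits=01000111110
After insert 'hen': sets bits 3 5 7 -> bits=01010111110
After insert 'yak': sets bits 3 4 6 -> bits=01011111110
After insert 'rat': sets bits 1 5 10 -> bits=01011111111

Answer: 01011111111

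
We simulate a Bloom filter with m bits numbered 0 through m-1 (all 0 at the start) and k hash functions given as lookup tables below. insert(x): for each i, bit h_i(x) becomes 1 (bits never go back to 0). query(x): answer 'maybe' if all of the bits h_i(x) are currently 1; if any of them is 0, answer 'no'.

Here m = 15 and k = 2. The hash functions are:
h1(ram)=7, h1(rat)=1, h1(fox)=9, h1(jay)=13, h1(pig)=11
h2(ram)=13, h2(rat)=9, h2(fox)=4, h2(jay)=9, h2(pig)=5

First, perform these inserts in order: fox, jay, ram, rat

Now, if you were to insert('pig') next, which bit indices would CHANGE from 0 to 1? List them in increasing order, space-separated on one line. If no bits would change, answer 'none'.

Start: bits=000000000000000
After insert 'fox': sets bits 4 9 -> bits=000010000100000
After insert 'jay': sets bits 9 13 -> bits=000010000100010
After insert 'ram': sets bits 7 13 -> bits=000010010100010
After insert 'rat': sets bits 1 9 -> bits=010010010100010
insert 'pig' would touch bits 5 11; currently bit5=0, bit11=0
Bits that are 0 among those (would change 0->1): 5 11

Answer: 5 11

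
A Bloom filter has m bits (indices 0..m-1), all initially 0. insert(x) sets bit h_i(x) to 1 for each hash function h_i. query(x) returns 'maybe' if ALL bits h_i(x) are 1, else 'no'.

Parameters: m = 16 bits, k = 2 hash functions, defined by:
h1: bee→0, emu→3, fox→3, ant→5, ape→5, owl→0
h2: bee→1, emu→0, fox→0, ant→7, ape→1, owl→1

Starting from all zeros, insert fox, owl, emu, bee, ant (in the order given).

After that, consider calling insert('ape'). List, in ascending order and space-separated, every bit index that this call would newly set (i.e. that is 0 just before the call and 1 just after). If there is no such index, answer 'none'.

Answer: none

Derivation:
Start: bits=0000000000000000
After insert 'fox': sets bits 0 3 -> bits=1001000000000000
After insert 'owl': sets bits 0 1 -> bits=1101000000000000
After insert 'emu': sets bits 0 3 -> bits=1101000000000000
After insert 'bee': sets bits 0 1 -> bits=1101000000000000
After insert 'ant': sets bits 5 7 -> bits=1101010100000000
insert 'ape' would touch bits 1 5; currently bit1=1, bit5=1
Bits that are 0 among those (would change 0->1): none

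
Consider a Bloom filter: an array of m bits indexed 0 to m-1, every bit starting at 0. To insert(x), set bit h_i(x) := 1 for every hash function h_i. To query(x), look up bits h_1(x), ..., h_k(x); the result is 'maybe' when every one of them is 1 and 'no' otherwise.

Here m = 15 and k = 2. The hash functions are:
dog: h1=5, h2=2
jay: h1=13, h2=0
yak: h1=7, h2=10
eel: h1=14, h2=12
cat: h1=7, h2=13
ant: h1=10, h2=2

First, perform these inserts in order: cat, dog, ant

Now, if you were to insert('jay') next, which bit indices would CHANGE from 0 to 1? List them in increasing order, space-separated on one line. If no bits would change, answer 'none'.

Start: bits=000000000000000
After insert 'cat': sets bits 7 13 -> bits=000000010000010
After insert 'dog': sets bits 2 5 -> bits=001001010000010
After insert 'ant': sets bits 2 10 -> bits=001001010010010
insert 'jay' would touch bits 0 13; currently bit0=0, bit13=1
Bits that are 0 among those (would change 0->1): 0

Answer: 0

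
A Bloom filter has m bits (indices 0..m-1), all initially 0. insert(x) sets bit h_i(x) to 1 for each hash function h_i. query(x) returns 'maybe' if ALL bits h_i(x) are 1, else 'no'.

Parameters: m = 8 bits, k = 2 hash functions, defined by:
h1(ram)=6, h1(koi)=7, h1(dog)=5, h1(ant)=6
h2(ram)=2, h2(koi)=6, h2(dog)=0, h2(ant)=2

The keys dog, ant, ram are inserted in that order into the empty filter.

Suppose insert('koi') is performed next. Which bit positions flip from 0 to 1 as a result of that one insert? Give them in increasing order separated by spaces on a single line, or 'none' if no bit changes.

Start: bits=00000000
After insert 'dog': sets bits 0 5 -> bits=10000100
After insert 'ant': sets bits 2 6 -> bits=10100110
After insert 'ram': sets bits 2 6 -> bits=10100110
insert 'koi' would touch bits 6 7; currently bit6=1, bit7=0
Bits that are 0 among those (would change 0->1): 7

Answer: 7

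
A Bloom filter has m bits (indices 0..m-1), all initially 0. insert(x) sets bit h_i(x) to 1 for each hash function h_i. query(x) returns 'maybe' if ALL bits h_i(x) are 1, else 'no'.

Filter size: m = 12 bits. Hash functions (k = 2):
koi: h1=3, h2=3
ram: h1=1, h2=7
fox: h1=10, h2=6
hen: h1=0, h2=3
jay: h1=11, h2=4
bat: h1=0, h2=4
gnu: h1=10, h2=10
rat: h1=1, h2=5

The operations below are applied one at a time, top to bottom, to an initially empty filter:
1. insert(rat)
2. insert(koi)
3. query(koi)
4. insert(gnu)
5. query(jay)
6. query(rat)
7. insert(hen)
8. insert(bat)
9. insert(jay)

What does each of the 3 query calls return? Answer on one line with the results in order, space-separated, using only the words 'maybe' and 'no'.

Start: bits=000000000000
Op 1: insert rat -> sets bits 1 5 -> bits=010001000000
Op 2: insert koi -> sets bits 3 -> bits=010101000000
Op 3: query koi -> checks bit3=1 (all 1) -> maybe
Op 4: insert gnu -> sets bits 10 -> bits=010101000010
Op 5: query jay -> checks bit4=0, bit11=0 (has a 0) -> no
Op 6: query rat -> checks bit1=1, bit5=1 (all 1) -> maybe
Op 7: insert hen -> sets bits 0 3 -> bits=110101000010
Op 8: insert bat -> sets bits 0 4 -> bits=110111000010
Op 9: insert jay -> sets bits 4 11 -> bits=110111000011
Query results in order: maybe no maybe

Answer: maybe no maybe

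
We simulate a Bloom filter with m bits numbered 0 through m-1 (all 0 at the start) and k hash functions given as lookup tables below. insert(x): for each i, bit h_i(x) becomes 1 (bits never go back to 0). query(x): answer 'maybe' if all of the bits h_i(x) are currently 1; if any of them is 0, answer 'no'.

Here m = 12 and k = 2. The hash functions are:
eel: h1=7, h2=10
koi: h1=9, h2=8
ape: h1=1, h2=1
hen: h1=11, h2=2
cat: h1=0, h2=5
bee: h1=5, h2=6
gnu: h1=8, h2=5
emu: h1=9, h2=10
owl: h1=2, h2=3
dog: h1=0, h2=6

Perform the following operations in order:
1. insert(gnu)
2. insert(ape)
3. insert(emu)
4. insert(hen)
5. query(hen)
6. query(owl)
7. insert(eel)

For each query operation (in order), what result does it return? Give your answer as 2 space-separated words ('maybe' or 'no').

Answer: maybe no

Derivation:
Start: bits=000000000000
Op 1: insert gnu -> sets bits 5 8 -> bits=000001001000
Op 2: insert ape -> sets bits 1 -> bits=010001001000
Op 3: insert emu -> sets bits 9 10 -> bits=010001001110
Op 4: insert hen -> sets bits 2 11 -> bits=011001001111
Op 5: query hen -> checks bit2=1, bit11=1 (all 1) -> maybe
Op 6: query owl -> checks bit2=1, bit3=0 (has a 0) -> no
Op 7: insert eel -> sets bits 7 10 -> bits=011001011111
Query results in order: maybe no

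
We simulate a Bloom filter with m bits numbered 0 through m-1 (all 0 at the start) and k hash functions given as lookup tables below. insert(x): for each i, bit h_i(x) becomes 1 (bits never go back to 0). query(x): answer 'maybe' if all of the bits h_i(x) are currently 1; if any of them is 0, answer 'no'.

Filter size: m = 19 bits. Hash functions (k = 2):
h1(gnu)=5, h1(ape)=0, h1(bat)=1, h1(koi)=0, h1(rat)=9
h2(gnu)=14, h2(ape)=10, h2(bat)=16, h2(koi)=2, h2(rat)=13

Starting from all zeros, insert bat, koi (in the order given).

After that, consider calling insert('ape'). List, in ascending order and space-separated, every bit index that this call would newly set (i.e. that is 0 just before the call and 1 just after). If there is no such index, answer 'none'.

Answer: 10

Derivation:
Start: bits=0000000000000000000
After insert 'bat': sets bits 1 16 -> bits=0100000000000000100
After insert 'koi': sets bits 0 2 -> bits=1110000000000000100
insert 'ape' would touch bits 0 10; currently bit0=1, bit10=0
Bits that are 0 among those (would change 0->1): 10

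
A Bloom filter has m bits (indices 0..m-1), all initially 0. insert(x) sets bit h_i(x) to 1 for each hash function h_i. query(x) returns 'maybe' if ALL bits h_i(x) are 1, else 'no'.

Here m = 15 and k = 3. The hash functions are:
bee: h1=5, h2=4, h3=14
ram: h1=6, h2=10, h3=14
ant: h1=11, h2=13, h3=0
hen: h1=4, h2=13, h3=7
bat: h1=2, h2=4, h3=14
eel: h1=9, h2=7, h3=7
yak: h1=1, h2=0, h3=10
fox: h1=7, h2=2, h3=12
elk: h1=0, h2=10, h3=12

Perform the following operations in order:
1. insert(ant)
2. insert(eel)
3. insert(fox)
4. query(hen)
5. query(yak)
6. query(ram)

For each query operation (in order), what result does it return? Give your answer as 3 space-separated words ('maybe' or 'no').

Answer: no no no

Derivation:
Start: bits=000000000000000
Op 1: insert ant -> sets bits 0 11 13 -> bits=100000000001010
Op 2: insert eel -> sets bits 7 9 -> bits=100000010101010
Op 3: insert fox -> sets bits 2 7 12 -> bits=101000010101110
Op 4: query hen -> checks bit4=0, bit7=1, bit13=1 (has a 0) -> no
Op 5: query yak -> checks bit0=1, bit1=0, bit10=0 (has a 0) -> no
Op 6: query ram -> checks bit6=0, bit10=0, bit14=0 (has a 0) -> no
Query results in order: no no no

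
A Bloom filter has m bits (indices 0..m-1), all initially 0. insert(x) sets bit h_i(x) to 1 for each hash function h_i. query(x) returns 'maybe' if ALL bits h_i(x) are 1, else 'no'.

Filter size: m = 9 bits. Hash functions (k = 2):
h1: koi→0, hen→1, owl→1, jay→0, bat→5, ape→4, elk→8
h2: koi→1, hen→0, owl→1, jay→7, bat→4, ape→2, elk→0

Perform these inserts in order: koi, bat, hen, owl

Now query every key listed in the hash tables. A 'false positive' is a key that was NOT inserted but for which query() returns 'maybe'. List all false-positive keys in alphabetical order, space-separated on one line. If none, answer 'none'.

Answer: none

Derivation:
Start: bits=000000000
After insert 'koi': sets bits 0 1 -> bits=110000000
After insert 'bat': sets bits 4 5 -> bits=110011000
After insert 'hen': sets bits 0 1 -> bits=110011000
After insert 'owl': sets bits 1 -> bits=110011000
Not inserted: ape elk jay — query each against bits=110011000:
query ape: checks bit2=0, bit4=1 (has a 0) -> no => not a false positive
query elk: checks bit0=1, bit8=0 (has a 0) -> no => not a false positive
query jay: checks bit0=1, bit7=0 (has a 0) -> no => not a false positive
False positives (alphabetical): none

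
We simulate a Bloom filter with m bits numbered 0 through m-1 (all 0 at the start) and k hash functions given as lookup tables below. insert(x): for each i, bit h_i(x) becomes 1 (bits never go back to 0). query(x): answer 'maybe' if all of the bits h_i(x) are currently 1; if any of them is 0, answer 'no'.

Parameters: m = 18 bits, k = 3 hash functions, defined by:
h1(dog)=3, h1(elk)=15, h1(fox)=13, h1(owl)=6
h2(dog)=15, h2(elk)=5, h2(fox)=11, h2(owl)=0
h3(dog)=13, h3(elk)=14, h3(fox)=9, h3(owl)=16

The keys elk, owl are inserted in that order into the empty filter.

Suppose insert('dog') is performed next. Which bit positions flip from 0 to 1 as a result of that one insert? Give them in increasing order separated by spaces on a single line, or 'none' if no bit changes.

Start: bits=000000000000000000
After insert 'elk': sets bits 5 14 15 -> bits=000001000000001100
After insert 'owl': sets bits 0 6 16 -> bits=100001100000001110
insert 'dog' would touch bits 3 13 15; currently bit3=0, bit13=0, bit15=1
Bits that are 0 among those (would change 0->1): 3 13

Answer: 3 13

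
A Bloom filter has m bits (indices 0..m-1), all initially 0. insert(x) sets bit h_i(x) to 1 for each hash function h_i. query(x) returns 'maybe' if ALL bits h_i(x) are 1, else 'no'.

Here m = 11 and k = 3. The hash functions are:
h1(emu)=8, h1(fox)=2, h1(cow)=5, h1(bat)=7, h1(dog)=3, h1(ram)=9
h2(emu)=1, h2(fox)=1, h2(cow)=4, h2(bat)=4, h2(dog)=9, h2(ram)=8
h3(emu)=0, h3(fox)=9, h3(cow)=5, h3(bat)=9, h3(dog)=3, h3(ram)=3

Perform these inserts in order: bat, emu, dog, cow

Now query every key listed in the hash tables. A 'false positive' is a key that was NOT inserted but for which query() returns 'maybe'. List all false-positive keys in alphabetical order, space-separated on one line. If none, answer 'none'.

Start: bits=00000000000
After insert 'bat': sets bits 4 7 9 -> bits=00001001010
After insert 'emu': sets bits 0 1 8 -> bits=11001001110
After insert 'dog': sets bits 3 9 -> bits=11011001110
After insert 'cow': sets bits 4 5 -> bits=11011101110
Not inserted: fox ram — query each against bits=11011101110:
query fox: checks bit1=1, bit2=0, bit9=1 (has a 0) -> no => not a false positive
query ram: checks bit3=1, bit8=1, bit9=1 (all 1) -> maybe => FALSE POSITIVE
False positives (alphabetical): ram

Answer: ram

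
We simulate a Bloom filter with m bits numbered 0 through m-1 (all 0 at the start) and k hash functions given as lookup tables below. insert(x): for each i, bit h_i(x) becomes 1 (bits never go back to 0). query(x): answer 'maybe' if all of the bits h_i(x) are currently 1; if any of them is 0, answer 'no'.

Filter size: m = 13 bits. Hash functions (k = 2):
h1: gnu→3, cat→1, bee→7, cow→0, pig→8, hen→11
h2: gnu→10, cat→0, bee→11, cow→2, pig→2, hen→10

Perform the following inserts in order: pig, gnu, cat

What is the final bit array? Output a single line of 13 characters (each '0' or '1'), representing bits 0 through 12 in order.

Start: bits=0000000000000
After insert 'pig': sets bits 2 8 -> bits=0010000010000
After insert 'gnu': sets bits 3 10 -> bits=0011000010100
After insert 'cat': sets bits 0 1 -> bits=1111000010100

Answer: 1111000010100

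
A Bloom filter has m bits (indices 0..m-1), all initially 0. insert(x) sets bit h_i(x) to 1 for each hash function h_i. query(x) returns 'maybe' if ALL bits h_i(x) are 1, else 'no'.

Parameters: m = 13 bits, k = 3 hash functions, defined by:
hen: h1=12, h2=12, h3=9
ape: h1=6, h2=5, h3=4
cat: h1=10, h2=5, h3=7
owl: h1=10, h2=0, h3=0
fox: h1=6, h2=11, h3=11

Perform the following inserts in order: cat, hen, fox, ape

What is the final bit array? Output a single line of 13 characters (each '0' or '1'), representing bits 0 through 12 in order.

Answer: 0000111101111

Derivation:
Start: bits=0000000000000
After insert 'cat': sets bits 5 7 10 -> bits=0000010100100
After insert 'hen': sets bits 9 12 -> bits=0000010101101
After insert 'fox': sets bits 6 11 -> bits=0000011101111
After insert 'ape': sets bits 4 5 6 -> bits=0000111101111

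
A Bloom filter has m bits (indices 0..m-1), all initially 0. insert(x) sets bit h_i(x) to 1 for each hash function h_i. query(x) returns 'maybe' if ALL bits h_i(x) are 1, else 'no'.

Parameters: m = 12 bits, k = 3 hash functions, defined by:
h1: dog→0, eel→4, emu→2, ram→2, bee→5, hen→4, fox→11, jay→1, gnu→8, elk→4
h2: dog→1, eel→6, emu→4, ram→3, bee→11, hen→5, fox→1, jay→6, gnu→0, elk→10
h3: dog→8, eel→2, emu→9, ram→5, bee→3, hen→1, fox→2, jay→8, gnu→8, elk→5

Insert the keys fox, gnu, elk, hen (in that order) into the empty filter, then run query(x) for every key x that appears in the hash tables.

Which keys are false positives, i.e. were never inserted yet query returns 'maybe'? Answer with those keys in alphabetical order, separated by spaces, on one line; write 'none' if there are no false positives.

Answer: dog

Derivation:
Start: bits=000000000000
After insert 'fox': sets bits 1 2 11 -> bits=011000000001
After insert 'gnu': sets bits 0 8 -> bits=111000001001
After insert 'elk': sets bits 4 5 10 -> bits=111011001011
After insert 'hen': sets bits 1 4 5 -> bits=111011001011
Not inserted: bee dog eel emu jay ram — query each against bits=111011001011:
query bee: checks bit3=0, bit5=1, bit11=1 (has a 0) -> no => not a false positive
query dog: checks bit0=1, bit1=1, bit8=1 (all 1) -> maybe => FALSE POSITIVE
query eel: checks bit2=1, bit4=1, bit6=0 (has a 0) -> no => not a false positive
query emu: checks bit2=1, bit4=1, bit9=0 (has a 0) -> no => not a false positive
query jay: checks bit1=1, bit6=0, bit8=1 (has a 0) -> no => not a false positive
query ram: checks bit2=1, bit3=0, bit5=1 (has a 0) -> no => not a false positive
False positives (alphabetical): dog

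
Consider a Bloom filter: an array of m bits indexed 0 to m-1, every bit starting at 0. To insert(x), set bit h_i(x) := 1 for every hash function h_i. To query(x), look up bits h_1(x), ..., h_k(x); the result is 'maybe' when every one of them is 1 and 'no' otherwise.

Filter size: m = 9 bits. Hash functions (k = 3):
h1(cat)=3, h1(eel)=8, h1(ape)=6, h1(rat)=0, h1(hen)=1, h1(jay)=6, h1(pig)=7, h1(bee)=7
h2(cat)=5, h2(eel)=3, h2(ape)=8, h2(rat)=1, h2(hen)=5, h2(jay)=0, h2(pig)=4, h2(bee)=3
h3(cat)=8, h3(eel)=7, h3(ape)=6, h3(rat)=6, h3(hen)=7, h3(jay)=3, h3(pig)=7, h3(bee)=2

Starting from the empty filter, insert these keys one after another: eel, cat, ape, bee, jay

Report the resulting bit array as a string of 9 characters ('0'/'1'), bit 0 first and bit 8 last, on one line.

Answer: 101101111

Derivation:
Start: bits=000000000
After insert 'eel': sets bits 3 7 8 -> bits=000100011
After insert 'cat': sets bits 3 5 8 -> bits=000101011
After insert 'ape': sets bits 6 8 -> bits=000101111
After insert 'bee': sets bits 2 3 7 -> bits=001101111
After insert 'jay': sets bits 0 3 6 -> bits=101101111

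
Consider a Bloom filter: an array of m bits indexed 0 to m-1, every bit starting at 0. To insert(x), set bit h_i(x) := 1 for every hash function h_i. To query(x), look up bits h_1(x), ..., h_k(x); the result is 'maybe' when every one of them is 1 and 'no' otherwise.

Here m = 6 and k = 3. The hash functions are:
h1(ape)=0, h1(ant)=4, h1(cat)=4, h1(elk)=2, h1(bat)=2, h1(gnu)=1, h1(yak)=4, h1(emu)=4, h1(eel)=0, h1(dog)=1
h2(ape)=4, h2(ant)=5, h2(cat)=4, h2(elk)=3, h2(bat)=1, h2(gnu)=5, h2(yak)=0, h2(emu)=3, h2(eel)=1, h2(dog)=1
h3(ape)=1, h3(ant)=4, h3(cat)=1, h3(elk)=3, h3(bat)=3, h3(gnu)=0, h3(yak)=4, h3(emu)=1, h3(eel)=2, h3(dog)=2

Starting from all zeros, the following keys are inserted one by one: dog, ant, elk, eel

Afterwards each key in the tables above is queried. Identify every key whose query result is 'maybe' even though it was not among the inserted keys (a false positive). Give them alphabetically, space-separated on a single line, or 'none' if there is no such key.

Answer: ape bat cat emu gnu yak

Derivation:
Start: bits=000000
After insert 'dog': sets bits 1 2 -> bits=011000
After insert 'ant': sets bits 4 5 -> bits=011011
After insert 'elk': sets bits 2 3 -> bits=011111
After insert 'eel': sets bits 0 1 2 -> bits=111111
Not inserted: ape bat cat emu gnu yak — query each against bits=111111:
query ape: checks bit0=1, bit1=1, bit4=1 (all 1) -> maybe => FALSE POSITIVE
query bat: checks bit1=1, bit2=1, bit3=1 (all 1) -> maybe => FALSE POSITIVE
query cat: checks bit1=1, bit4=1 (all 1) -> maybe => FALSE POSITIVE
query emu: checks bit1=1, bit3=1, bit4=1 (all 1) -> maybe => FALSE POSITIVE
query gnu: checks bit0=1, bit1=1, bit5=1 (all 1) -> maybe => FALSE POSITIVE
query yak: checks bit0=1, bit4=1 (all 1) -> maybe => FALSE POSITIVE
False positives (alphabetical): ape bat cat emu gnu yak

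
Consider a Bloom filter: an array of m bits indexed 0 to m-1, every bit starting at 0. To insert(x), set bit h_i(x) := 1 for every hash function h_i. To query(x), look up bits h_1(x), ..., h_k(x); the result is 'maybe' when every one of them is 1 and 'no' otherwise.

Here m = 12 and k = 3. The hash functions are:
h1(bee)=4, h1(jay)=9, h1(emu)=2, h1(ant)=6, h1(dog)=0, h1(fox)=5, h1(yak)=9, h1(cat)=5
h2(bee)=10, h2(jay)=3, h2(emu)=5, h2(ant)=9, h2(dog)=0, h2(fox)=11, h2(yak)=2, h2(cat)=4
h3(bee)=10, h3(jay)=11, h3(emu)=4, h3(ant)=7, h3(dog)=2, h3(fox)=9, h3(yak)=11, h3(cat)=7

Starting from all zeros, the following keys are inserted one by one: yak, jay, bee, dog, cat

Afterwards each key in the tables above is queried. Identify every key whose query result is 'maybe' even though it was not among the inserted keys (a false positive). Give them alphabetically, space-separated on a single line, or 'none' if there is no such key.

Answer: emu fox

Derivation:
Start: bits=000000000000
After insert 'yak': sets bits 2 9 11 -> bits=001000000101
After insert 'jay': sets bits 3 9 11 -> bits=001100000101
After insert 'bee': sets bits 4 10 -> bits=001110000111
After insert 'dog': sets bits 0 2 -> bits=101110000111
After insert 'cat': sets bits 4 5 7 -> bits=101111010111
Not inserted: ant emu fox — query each against bits=101111010111:
query ant: checks bit6=0, bit7=1, bit9=1 (has a 0) -> no => not a false positive
query emu: checks bit2=1, bit4=1, bit5=1 (all 1) -> maybe => FALSE POSITIVE
query fox: checks bit5=1, bit9=1, bit11=1 (all 1) -> maybe => FALSE POSITIVE
False positives (alphabetical): emu fox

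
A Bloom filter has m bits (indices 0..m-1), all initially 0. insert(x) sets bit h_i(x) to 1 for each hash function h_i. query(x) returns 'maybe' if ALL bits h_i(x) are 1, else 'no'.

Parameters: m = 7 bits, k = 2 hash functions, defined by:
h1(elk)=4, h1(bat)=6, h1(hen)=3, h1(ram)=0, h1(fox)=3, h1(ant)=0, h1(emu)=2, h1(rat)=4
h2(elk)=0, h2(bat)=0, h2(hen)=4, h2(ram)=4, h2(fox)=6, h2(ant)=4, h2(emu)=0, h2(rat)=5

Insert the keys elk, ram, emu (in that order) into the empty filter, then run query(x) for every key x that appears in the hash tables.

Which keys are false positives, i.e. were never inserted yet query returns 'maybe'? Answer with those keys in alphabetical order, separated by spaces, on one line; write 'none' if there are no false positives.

Start: bits=0000000
After insert 'elk': sets bits 0 4 -> bits=1000100
After insert 'ram': sets bits 0 4 -> bits=1000100
After insert 'emu': sets bits 0 2 -> bits=1010100
Not inserted: ant bat fox hen rat — query each against bits=1010100:
query ant: checks bit0=1, bit4=1 (all 1) -> maybe => FALSE POSITIVE
query bat: checks bit0=1, bit6=0 (has a 0) -> no => not a false positive
query fox: checks bit3=0, bit6=0 (has a 0) -> no => not a false positive
query hen: checks bit3=0, bit4=1 (has a 0) -> no => not a false positive
query rat: checks bit4=1, bit5=0 (has a 0) -> no => not a false positive
False positives (alphabetical): ant

Answer: ant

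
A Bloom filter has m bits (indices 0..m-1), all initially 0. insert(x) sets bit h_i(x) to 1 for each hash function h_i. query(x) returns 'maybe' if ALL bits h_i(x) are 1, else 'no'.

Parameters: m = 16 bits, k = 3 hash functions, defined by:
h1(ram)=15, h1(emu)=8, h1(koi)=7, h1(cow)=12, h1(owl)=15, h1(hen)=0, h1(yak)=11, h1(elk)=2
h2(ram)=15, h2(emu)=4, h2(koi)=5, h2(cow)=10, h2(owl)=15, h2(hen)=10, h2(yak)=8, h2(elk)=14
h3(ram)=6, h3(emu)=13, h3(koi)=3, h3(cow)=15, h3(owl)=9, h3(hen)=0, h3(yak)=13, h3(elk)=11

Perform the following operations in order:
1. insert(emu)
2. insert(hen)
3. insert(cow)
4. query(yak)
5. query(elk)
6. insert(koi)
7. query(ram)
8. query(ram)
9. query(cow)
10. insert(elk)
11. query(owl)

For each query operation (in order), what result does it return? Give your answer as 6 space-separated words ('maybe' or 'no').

Answer: no no no no maybe no

Derivation:
Start: bits=0000000000000000
Op 1: insert emu -> sets bits 4 8 13 -> bits=0000100010000100
Op 2: insert hen -> sets bits 0 10 -> bits=1000100010100100
Op 3: insert cow -> sets bits 10 12 15 -> bits=1000100010101101
Op 4: query yak -> checks bit8=1, bit11=0, bit13=1 (has a 0) -> no
Op 5: query elk -> checks bit2=0, bit11=0, bit14=0 (has a 0) -> no
Op 6: insert koi -> sets bits 3 5 7 -> bits=1001110110101101
Op 7: query ram -> checks bit6=0, bit15=1 (has a 0) -> no
Op 8: query ram -> checks bit6=0, bit15=1 (has a 0) -> no
Op 9: query cow -> checks bit10=1, bit12=1, bit15=1 (all 1) -> maybe
Op 10: insert elk -> sets bits 2 11 14 -> bits=1011110110111111
Op 11: query owl -> checks bit9=0, bit15=1 (has a 0) -> no
Query results in order: no no no no maybe no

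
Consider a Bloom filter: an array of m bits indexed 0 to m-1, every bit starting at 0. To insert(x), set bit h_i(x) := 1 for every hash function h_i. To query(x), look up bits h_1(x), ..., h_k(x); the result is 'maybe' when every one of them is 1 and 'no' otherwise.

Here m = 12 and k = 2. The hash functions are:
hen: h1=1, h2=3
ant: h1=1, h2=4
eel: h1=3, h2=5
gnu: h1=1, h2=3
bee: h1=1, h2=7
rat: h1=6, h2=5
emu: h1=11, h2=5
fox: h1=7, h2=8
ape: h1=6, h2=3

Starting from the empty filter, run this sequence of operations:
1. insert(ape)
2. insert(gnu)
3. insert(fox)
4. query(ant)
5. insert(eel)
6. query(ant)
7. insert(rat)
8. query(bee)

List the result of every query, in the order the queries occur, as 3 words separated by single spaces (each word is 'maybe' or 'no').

Start: bits=000000000000
Op 1: insert ape -> sets bits 3 6 -> bits=000100100000
Op 2: insert gnu -> sets bits 1 3 -> bits=010100100000
Op 3: insert fox -> sets bits 7 8 -> bits=010100111000
Op 4: query ant -> checks bit1=1, bit4=0 (has a 0) -> no
Op 5: insert eel -> sets bits 3 5 -> bits=010101111000
Op 6: query ant -> checks bit1=1, bit4=0 (has a 0) -> no
Op 7: insert rat -> sets bits 5 6 -> bits=010101111000
Op 8: query bee -> checks bit1=1, bit7=1 (all 1) -> maybe
Query results in order: no no maybe

Answer: no no maybe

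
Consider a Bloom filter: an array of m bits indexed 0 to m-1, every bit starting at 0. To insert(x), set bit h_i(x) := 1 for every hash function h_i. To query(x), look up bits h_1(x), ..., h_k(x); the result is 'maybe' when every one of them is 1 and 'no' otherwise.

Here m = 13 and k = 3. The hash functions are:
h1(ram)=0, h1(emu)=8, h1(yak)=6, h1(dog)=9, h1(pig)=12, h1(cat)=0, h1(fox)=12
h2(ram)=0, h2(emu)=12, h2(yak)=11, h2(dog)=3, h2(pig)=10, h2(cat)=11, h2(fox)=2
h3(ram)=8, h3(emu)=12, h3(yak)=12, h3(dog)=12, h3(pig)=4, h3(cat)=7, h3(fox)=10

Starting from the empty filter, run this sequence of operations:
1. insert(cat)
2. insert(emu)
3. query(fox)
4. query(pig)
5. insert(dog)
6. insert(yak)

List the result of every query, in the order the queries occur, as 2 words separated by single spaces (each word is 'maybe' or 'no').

Answer: no no

Derivation:
Start: bits=0000000000000
Op 1: insert cat -> sets bits 0 7 11 -> bits=1000000100010
Op 2: insert emu -> sets bits 8 12 -> bits=1000000110011
Op 3: query fox -> checks bit2=0, bit10=0, bit12=1 (has a 0) -> no
Op 4: query pig -> checks bit4=0, bit10=0, bit12=1 (has a 0) -> no
Op 5: insert dog -> sets bits 3 9 12 -> bits=1001000111011
Op 6: insert yak -> sets bits 6 11 12 -> bits=1001001111011
Query results in order: no no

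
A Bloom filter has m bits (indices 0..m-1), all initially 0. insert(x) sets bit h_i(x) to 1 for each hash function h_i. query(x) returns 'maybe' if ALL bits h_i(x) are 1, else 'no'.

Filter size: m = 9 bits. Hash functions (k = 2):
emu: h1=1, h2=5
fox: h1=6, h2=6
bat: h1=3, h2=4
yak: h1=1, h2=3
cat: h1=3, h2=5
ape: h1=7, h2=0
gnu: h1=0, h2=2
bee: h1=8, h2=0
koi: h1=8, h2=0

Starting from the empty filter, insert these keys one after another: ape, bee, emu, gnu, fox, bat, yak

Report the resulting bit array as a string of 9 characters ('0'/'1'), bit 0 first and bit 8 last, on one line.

Answer: 111111111

Derivation:
Start: bits=000000000
After insert 'ape': sets bits 0 7 -> bits=100000010
After insert 'bee': sets bits 0 8 -> bits=100000011
After insert 'emu': sets bits 1 5 -> bits=110001011
After insert 'gnu': sets bits 0 2 -> bits=111001011
After insert 'fox': sets bits 6 -> bits=111001111
After insert 'bat': sets bits 3 4 -> bits=111111111
After insert 'yak': sets bits 1 3 -> bits=111111111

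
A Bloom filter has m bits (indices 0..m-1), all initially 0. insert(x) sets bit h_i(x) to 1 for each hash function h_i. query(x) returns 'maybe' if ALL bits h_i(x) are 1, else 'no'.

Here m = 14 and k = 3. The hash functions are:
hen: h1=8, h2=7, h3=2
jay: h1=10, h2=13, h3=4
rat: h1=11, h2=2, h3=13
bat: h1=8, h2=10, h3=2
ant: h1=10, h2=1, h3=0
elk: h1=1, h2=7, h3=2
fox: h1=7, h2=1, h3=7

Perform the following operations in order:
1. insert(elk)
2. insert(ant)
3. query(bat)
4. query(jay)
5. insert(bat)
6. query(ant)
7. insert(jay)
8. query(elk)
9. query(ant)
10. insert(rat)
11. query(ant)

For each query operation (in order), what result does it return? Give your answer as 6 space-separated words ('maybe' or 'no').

Answer: no no maybe maybe maybe maybe

Derivation:
Start: bits=00000000000000
Op 1: insert elk -> sets bits 1 2 7 -> bits=01100001000000
Op 2: insert ant -> sets bits 0 1 10 -> bits=11100001001000
Op 3: query bat -> checks bit2=1, bit8=0, bit10=1 (has a 0) -> no
Op 4: query jay -> checks bit4=0, bit10=1, bit13=0 (has a 0) -> no
Op 5: insert bat -> sets bits 2 8 10 -> bits=11100001101000
Op 6: query ant -> checks bit0=1, bit1=1, bit10=1 (all 1) -> maybe
Op 7: insert jay -> sets bits 4 10 13 -> bits=11101001101001
Op 8: query elk -> checks bit1=1, bit2=1, bit7=1 (all 1) -> maybe
Op 9: query ant -> checks bit0=1, bit1=1, bit10=1 (all 1) -> maybe
Op 10: insert rat -> sets bits 2 11 13 -> bits=11101001101101
Op 11: query ant -> checks bit0=1, bit1=1, bit10=1 (all 1) -> maybe
Query results in order: no no maybe maybe maybe maybe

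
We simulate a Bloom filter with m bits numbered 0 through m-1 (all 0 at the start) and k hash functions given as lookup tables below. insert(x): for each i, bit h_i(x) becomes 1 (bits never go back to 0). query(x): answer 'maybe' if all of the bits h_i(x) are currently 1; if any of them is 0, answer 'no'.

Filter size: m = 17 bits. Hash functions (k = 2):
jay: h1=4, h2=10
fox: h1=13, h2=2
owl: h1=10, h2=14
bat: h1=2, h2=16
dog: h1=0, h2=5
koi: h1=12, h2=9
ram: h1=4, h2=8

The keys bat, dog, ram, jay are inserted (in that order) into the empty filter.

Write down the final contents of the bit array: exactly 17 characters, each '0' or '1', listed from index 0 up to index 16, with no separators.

Start: bits=00000000000000000
After insert 'bat': sets bits 2 16 -> bits=00100000000000001
After insert 'dog': sets bits 0 5 -> bits=10100100000000001
After insert 'ram': sets bits 4 8 -> bits=10101100100000001
After insert 'jay': sets bits 4 10 -> bits=10101100101000001

Answer: 10101100101000001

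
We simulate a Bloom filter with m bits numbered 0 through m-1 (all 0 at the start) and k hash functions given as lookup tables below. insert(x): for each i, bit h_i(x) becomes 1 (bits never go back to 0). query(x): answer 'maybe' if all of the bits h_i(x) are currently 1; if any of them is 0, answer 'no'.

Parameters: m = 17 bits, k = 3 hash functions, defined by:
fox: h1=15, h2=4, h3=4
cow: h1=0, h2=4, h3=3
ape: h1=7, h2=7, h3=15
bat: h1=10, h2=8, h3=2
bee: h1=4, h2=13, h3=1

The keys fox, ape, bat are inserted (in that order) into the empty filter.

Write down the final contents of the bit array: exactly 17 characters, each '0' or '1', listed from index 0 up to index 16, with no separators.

Answer: 00101001101000010

Derivation:
Start: bits=00000000000000000
After insert 'fox': sets bits 4 15 -> bits=00001000000000010
After insert 'ape': sets bits 7 15 -> bits=00001001000000010
After insert 'bat': sets bits 2 8 10 -> bits=00101001101000010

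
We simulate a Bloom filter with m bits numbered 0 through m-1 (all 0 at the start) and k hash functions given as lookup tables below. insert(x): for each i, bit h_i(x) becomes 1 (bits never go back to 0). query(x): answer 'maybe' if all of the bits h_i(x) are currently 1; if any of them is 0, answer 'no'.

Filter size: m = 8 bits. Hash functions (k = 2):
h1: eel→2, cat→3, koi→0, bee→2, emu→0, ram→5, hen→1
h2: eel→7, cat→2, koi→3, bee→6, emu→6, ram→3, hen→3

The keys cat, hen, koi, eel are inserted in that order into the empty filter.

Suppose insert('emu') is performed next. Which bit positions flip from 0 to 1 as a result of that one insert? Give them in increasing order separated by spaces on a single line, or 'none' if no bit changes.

Start: bits=00000000
After insert 'cat': sets bits 2 3 -> bits=00110000
After insert 'hen': sets bits 1 3 -> bits=01110000
After insert 'koi': sets bits 0 3 -> bits=11110000
After insert 'eel': sets bits 2 7 -> bits=11110001
insert 'emu' would touch bits 0 6; currently bit0=1, bit6=0
Bits that are 0 among those (would change 0->1): 6

Answer: 6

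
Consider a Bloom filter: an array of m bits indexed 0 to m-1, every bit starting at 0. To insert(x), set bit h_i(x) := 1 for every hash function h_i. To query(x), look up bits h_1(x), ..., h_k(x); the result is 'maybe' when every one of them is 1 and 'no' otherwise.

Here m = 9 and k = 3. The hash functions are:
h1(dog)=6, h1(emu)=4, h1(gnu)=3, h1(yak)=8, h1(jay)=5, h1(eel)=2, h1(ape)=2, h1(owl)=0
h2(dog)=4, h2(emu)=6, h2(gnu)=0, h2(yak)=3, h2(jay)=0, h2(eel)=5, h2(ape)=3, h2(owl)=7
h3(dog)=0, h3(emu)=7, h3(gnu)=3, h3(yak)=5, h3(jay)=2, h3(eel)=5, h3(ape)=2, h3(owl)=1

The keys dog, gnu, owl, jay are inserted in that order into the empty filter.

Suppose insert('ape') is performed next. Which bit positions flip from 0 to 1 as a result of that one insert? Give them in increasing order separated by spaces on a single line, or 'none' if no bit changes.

Answer: none

Derivation:
Start: bits=000000000
After insert 'dog': sets bits 0 4 6 -> bits=100010100
After insert 'gnu': sets bits 0 3 -> bits=100110100
After insert 'owl': sets bits 0 1 7 -> bits=110110110
After insert 'jay': sets bits 0 2 5 -> bits=111111110
insert 'ape' would touch bits 2 3; currently bit2=1, bit3=1
Bits that are 0 among those (would change 0->1): none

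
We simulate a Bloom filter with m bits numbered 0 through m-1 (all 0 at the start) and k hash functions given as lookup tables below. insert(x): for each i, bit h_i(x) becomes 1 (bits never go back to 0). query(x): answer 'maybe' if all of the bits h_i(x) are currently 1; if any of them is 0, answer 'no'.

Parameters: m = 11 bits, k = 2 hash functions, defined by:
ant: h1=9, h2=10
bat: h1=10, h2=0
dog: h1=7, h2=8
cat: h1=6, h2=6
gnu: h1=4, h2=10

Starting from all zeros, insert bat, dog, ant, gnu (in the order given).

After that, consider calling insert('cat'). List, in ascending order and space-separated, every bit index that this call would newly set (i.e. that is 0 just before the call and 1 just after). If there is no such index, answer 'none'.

Start: bits=00000000000
After insert 'bat': sets bits 0 10 -> bits=10000000001
After insert 'dog': sets bits 7 8 -> bits=10000001101
After insert 'ant': sets bits 9 10 -> bits=10000001111
After insert 'gnu': sets bits 4 10 -> bits=10001001111
insert 'cat' would touch bits 6; currently bit6=0
Bits that are 0 among those (would change 0->1): 6

Answer: 6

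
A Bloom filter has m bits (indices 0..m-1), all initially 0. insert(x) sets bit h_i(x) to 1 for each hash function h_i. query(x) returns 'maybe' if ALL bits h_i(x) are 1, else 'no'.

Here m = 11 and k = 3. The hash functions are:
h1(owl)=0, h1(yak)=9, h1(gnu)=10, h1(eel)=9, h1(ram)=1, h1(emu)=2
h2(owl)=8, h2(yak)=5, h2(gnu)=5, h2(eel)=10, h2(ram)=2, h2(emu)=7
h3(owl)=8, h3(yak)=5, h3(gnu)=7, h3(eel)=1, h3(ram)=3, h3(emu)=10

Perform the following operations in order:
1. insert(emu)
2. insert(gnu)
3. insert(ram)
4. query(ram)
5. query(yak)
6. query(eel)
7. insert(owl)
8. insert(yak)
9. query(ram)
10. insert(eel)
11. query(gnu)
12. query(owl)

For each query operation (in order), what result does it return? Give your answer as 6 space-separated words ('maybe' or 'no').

Answer: maybe no no maybe maybe maybe

Derivation:
Start: bits=00000000000
Op 1: insert emu -> sets bits 2 7 10 -> bits=00100001001
Op 2: insert gnu -> sets bits 5 7 10 -> bits=00100101001
Op 3: insert ram -> sets bits 1 2 3 -> bits=01110101001
Op 4: query ram -> checks bit1=1, bit2=1, bit3=1 (all 1) -> maybe
Op 5: query yak -> checks bit5=1, bit9=0 (has a 0) -> no
Op 6: query eel -> checks bit1=1, bit9=0, bit10=1 (has a 0) -> no
Op 7: insert owl -> sets bits 0 8 -> bits=11110101101
Op 8: insert yak -> sets bits 5 9 -> bits=11110101111
Op 9: query ram -> checks bit1=1, bit2=1, bit3=1 (all 1) -> maybe
Op 10: insert eel -> sets bits 1 9 10 -> bits=11110101111
Op 11: query gnu -> checks bit5=1, bit7=1, bit10=1 (all 1) -> maybe
Op 12: query owl -> checks bit0=1, bit8=1 (all 1) -> maybe
Query results in order: maybe no no maybe maybe maybe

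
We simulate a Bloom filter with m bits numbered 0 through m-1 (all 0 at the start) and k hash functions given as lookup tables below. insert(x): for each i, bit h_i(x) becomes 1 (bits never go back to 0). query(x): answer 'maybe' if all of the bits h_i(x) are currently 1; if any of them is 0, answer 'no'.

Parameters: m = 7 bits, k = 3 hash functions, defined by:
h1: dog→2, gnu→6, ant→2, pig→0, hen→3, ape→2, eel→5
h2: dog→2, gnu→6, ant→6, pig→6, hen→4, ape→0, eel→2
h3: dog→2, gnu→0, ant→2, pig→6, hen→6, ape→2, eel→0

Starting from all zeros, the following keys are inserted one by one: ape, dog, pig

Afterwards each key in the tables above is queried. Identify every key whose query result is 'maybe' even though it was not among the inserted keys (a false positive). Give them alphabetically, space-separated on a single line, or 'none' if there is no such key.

Answer: ant gnu

Derivation:
Start: bits=0000000
After insert 'ape': sets bits 0 2 -> bits=1010000
After insert 'dog': sets bits 2 -> bits=1010000
After insert 'pig': sets bits 0 6 -> bits=1010001
Not inserted: ant eel gnu hen — query each against bits=1010001:
query ant: checks bit2=1, bit6=1 (all 1) -> maybe => FALSE POSITIVE
query eel: checks bit0=1, bit2=1, bit5=0 (has a 0) -> no => not a false positive
query gnu: checks bit0=1, bit6=1 (all 1) -> maybe => FALSE POSITIVE
query hen: checks bit3=0, bit4=0, bit6=1 (has a 0) -> no => not a false positive
False positives (alphabetical): ant gnu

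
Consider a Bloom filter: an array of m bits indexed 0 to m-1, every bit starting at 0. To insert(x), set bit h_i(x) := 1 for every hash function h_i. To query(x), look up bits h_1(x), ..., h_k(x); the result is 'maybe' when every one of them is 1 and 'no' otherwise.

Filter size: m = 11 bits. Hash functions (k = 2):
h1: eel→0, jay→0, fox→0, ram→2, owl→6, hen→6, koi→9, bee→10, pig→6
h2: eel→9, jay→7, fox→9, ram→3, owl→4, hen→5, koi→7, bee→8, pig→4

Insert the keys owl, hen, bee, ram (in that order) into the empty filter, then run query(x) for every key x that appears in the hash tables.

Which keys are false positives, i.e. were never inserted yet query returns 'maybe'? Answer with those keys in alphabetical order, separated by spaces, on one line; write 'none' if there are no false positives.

Answer: pig

Derivation:
Start: bits=00000000000
After insert 'owl': sets bits 4 6 -> bits=00001010000
After insert 'hen': sets bits 5 6 -> bits=00001110000
After insert 'bee': sets bits 8 10 -> bits=00001110101
After insert 'ram': sets bits 2 3 -> bits=00111110101
Not inserted: eel fox jay koi pig — query each against bits=00111110101:
query eel: checks bit0=0, bit9=0 (has a 0) -> no => not a false positive
query fox: checks bit0=0, bit9=0 (has a 0) -> no => not a false positive
query jay: checks bit0=0, bit7=0 (has a 0) -> no => not a false positive
query koi: checks bit7=0, bit9=0 (has a 0) -> no => not a false positive
query pig: checks bit4=1, bit6=1 (all 1) -> maybe => FALSE POSITIVE
False positives (alphabetical): pig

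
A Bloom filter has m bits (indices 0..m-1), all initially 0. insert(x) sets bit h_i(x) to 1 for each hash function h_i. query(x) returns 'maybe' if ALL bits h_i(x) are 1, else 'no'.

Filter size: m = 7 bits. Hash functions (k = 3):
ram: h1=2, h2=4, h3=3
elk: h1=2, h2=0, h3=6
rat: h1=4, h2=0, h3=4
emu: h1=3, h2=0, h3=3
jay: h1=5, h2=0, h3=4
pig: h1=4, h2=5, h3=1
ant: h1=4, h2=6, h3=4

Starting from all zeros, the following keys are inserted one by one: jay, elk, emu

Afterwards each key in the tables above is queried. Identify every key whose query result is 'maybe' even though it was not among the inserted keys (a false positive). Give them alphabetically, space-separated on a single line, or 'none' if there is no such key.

Start: bits=0000000
After insert 'jay': sets bits 0 4 5 -> bits=1000110
After insert 'elk': sets bits 0 2 6 -> bits=1010111
After insert 'emu': sets bits 0 3 -> bits=1011111
Not inserted: ant pig ram rat — query each against bits=1011111:
query ant: checks bit4=1, bit6=1 (all 1) -> maybe => FALSE POSITIVE
query pig: checks bit1=0, bit4=1, bit5=1 (has a 0) -> no => not a false positive
query ram: checks bit2=1, bit3=1, bit4=1 (all 1) -> maybe => FALSE POSITIVE
query rat: checks bit0=1, bit4=1 (all 1) -> maybe => FALSE POSITIVE
False positives (alphabetical): ant ram rat

Answer: ant ram rat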